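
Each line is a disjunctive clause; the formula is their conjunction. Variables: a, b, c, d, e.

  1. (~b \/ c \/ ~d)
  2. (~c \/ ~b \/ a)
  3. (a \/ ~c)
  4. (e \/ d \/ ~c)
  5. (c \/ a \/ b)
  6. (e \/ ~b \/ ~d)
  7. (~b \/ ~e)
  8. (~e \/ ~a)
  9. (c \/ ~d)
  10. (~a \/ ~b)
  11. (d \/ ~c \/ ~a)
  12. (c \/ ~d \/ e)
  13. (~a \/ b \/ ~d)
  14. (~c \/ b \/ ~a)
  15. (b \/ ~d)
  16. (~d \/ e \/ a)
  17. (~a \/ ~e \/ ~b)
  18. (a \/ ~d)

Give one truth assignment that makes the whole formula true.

a=T, b=F, c=F, d=F, e=F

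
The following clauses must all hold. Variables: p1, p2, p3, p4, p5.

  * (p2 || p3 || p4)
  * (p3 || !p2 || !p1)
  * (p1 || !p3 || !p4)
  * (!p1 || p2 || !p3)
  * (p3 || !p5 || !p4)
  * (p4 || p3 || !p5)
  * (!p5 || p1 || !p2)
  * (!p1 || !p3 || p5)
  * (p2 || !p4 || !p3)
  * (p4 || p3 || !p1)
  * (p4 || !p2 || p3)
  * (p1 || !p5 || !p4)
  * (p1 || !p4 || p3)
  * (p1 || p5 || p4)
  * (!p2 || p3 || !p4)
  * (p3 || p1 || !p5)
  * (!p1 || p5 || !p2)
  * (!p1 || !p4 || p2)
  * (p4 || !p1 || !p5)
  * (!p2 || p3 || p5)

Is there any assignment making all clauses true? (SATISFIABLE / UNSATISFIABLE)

SATISFIABLE

Try p1 = True.
Branch on p2: take p2 = True.
  then p3 is forced to True.
  then p5 is forced to True.
  then p4 is forced to True.
Every clause has at least one true literal under this assignment.
So p1 = T  p2 = T  p3 = T  p4 = T  p5 = T is a satisfying assignment.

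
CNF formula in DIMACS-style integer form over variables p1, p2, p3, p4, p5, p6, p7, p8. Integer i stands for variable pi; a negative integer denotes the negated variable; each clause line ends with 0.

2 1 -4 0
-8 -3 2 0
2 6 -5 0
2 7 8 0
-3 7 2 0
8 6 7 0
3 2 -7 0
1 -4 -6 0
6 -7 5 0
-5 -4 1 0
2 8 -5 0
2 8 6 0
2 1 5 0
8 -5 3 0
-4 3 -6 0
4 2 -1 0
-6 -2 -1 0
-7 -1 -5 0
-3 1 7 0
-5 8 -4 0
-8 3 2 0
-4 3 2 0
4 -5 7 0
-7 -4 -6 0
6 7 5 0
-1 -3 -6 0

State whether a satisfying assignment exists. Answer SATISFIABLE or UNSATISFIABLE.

Branch on p1: take p1 = False.
For the remaining variables, p2 = True, p3 = True, p4 = False, p5 = True, p6 = False, p7 = True, p8 = False works.
So p1=F, p2=T, p3=T, p4=F, p5=T, p6=F, p7=T, p8=F is a satisfying assignment.

SATISFIABLE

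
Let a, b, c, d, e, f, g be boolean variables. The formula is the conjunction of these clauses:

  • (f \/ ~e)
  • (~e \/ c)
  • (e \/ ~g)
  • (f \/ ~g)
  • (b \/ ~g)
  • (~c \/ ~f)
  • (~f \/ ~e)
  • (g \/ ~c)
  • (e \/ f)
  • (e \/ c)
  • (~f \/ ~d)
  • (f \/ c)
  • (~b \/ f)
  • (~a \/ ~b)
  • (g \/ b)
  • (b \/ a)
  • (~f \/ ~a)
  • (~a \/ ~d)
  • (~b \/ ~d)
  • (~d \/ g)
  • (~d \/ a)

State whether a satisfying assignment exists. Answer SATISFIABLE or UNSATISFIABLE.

f = True:
  propagation gives c=False, e=False; an empty clause results — contradiction.
f = False:
  propagation gives e=False; an empty clause results — contradiction.
Every branch closes, so no satisfying assignment exists.

UNSATISFIABLE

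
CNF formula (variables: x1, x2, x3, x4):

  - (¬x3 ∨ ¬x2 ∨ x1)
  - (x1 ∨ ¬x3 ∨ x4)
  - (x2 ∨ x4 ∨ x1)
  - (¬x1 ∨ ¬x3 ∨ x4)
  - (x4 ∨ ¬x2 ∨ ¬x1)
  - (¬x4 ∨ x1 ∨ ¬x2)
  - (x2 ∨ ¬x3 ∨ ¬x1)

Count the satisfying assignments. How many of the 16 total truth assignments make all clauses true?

7

The models are:
  x1=0 x2=0 x3=0 x4=1
  x1=0 x2=0 x3=1 x4=1
  x1=0 x2=1 x3=0 x4=0
  x1=1 x2=0 x3=0 x4=0
  x1=1 x2=0 x3=0 x4=1
  x1=1 x2=1 x3=0 x4=1
  x1=1 x2=1 x3=1 x4=1
Count: 7.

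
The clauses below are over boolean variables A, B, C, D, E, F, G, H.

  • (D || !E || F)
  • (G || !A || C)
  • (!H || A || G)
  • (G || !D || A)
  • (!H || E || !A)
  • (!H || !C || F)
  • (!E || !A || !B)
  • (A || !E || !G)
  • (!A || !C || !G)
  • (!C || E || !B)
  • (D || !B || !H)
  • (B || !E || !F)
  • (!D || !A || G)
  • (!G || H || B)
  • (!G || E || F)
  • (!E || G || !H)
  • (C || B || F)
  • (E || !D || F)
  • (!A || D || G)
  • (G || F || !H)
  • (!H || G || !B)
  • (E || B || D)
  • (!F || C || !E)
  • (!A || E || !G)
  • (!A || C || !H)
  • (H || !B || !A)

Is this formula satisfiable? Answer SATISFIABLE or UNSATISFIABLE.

SATISFIABLE

Branch on A: take A = False.
The remaining clauses are satisfied by B = False, C = False, D = True, E = False, F = True, G = True, H = True.
Every clause has at least one true literal under this assignment.
So A=0, B=0, C=0, D=1, E=0, F=1, G=1, H=1 is a satisfying assignment.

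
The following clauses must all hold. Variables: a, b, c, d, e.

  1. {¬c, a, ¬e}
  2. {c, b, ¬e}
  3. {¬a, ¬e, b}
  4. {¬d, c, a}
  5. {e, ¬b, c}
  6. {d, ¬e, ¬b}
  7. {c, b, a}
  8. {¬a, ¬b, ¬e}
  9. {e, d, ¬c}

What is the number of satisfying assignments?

6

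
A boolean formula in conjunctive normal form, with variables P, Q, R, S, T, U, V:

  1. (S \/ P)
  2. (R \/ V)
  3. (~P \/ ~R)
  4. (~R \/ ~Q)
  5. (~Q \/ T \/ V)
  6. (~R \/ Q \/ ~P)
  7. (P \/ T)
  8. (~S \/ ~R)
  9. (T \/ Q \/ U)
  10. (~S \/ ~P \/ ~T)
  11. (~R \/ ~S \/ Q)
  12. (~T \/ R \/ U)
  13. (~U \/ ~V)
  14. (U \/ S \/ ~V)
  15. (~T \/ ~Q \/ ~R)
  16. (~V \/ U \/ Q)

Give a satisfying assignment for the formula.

P=True, Q=True, R=False, S=True, T=False, U=False, V=True

Check each clause:
  1. (P \/ S) — P is true.
  2. (V \/ R) — V is true.
  3. (~P \/ ~R) — ~R is true.
  4. (~R \/ ~Q) — ~R is true.
  5. (~Q \/ V \/ T) — V is true.
  6. (~R \/ ~P \/ Q) — Q is true.
  7. (T \/ P) — P is true.
  8. (~S \/ ~R) — ~R is true.
  9. (Q \/ T \/ U) — Q is true.
  10. (~T \/ ~S \/ ~P) — ~T is true.
  11. (~S \/ Q \/ ~R) — Q is true.
  12. (U \/ R \/ ~T) — ~T is true.
  13. (~U \/ ~V) — ~U is true.
  14. (U \/ S \/ ~V) — S is true.
  15. (~Q \/ ~R \/ ~T) — ~T is true.
  16. (Q \/ ~V \/ U) — Q is true.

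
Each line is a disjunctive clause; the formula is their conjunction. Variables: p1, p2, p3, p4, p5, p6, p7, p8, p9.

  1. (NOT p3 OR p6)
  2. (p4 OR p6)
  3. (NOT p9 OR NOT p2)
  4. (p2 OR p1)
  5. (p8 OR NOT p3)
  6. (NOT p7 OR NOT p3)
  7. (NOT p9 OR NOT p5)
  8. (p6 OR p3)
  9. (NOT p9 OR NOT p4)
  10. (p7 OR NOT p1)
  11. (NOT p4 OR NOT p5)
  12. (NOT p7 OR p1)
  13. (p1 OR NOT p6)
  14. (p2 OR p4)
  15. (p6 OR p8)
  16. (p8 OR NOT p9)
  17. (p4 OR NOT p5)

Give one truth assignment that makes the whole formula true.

p1=True, p2=True, p3=False, p4=True, p5=False, p6=True, p7=True, p8=True, p9=False

p5 occurs only negated in the remaining clauses — set p5 = False.
p8 occurs only positively in the remaining clauses — set p8 = True.
Set p1 = True and propagate.
  then p7 is forced to True.
  then p3 is forced to False.
  then p6 is forced to True.
For the remaining variables, p2 = True, p4 = True, p9 = False works.
Every clause has at least one true literal under this assignment.
Check each clause:
  1. (NOT p3 OR p6) — NOT p3 is true.
  2. (p6 OR p4) — p4 is true.
  3. (NOT p9 OR NOT p2) — NOT p9 is true.
  4. (p2 OR p1) — p1 is true.
  5. (NOT p3 OR p8) — p8 is true.
  6. (NOT p7 OR NOT p3) — NOT p3 is true.
  7. (NOT p5 OR NOT p9) — NOT p5 is true.
  8. (p3 OR p6) — p6 is true.
  9. (NOT p4 OR NOT p9) — NOT p9 is true.
  10. (p7 OR NOT p1) — p7 is true.
  11. (NOT p5 OR NOT p4) — NOT p5 is true.
  12. (NOT p7 OR p1) — p1 is true.
  13. (NOT p6 OR p1) — p1 is true.
  14. (p2 OR p4) — p2 is true.
  15. (p8 OR p6) — p8 is true.
  16. (p8 OR NOT p9) — p8 is true.
  17. (NOT p5 OR p4) — NOT p5 is true.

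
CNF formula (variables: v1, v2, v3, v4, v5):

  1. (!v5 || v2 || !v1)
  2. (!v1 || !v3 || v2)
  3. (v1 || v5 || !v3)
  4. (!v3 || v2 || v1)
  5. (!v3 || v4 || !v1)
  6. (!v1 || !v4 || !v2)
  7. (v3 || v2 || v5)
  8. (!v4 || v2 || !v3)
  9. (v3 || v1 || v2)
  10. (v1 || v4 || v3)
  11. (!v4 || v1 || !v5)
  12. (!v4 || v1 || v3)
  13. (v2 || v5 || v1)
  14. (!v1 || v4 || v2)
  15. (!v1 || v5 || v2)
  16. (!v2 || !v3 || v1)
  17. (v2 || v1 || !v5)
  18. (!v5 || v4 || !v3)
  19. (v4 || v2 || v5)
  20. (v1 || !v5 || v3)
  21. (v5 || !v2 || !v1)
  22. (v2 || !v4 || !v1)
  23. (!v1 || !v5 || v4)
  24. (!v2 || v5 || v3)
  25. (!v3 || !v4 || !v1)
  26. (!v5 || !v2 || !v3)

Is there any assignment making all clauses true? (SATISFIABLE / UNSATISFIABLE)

UNSATISFIABLE

v1 = True:
  v2 = True:
    propagation gives v4=False, v3=False, v5=True; an empty clause results — contradiction.
  v2 = False:
    propagation gives v5=False; an empty clause results — contradiction.
v1 = False:
  v3 = True:
    propagation gives v5=True, v2=True; an empty clause results — contradiction.
  v3 = False:
    propagation gives v2=True, v4=True; an empty clause results — contradiction.
Every branch closes, so no satisfying assignment exists.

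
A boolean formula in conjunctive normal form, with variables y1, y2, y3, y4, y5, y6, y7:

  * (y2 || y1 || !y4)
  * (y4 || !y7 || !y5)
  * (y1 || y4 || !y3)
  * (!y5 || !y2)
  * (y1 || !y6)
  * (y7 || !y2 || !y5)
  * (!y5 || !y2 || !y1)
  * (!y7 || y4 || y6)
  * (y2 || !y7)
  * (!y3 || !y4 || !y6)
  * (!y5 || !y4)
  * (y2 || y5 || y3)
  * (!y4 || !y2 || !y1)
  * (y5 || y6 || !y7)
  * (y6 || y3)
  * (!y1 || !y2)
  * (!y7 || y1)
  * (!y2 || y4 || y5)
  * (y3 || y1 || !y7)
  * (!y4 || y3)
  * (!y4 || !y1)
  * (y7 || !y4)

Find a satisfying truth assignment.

y1=True, y2=False, y3=False, y4=False, y5=True, y6=True, y7=False

Check each clause:
  1. (y1 || y2 || !y4) — y1 is true.
  2. (!y5 || y4 || !y7) — !y7 is true.
  3. (y1 || !y3 || y4) — y1 is true.
  4. (!y5 || !y2) — !y2 is true.
  5. (y1 || !y6) — y1 is true.
  6. (y7 || !y5 || !y2) — !y2 is true.
  7. (!y5 || !y2 || !y1) — !y2 is true.
  8. (y4 || y6 || !y7) — !y7 is true.
  9. (!y7 || y2) — !y7 is true.
  10. (!y6 || !y3 || !y4) — !y4 is true.
  11. (!y5 || !y4) — !y4 is true.
  12. (y3 || y5 || y2) — y5 is true.
  13. (!y2 || !y4 || !y1) — !y4 is true.
  14. (y6 || !y7 || y5) — !y7 is true.
  15. (y6 || y3) — y6 is true.
  16. (!y2 || !y1) — !y2 is true.
  17. (y1 || !y7) — !y7 is true.
  18. (!y2 || y4 || y5) — y5 is true.
  19. (!y7 || y3 || y1) — y1 is true.
  20. (!y4 || y3) — !y4 is true.
  21. (!y1 || !y4) — !y4 is true.
  22. (y7 || !y4) — !y4 is true.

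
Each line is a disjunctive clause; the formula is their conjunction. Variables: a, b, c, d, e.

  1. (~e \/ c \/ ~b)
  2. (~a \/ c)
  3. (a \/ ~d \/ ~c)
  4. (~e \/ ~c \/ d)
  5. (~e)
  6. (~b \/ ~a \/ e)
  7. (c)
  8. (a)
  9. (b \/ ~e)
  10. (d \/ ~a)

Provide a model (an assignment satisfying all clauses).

Unit propagation: (~e) forces e = False.
The clause (c) is unit: c must be True.
(a) is a unit clause, so a = True.
(~b) is a unit clause, so b = False.
(d) is a unit clause, so d = True.
Every clause has at least one true literal under this assignment.
Check each clause:
  1. (~e \/ ~b \/ c) — c is true.
  2. (~a \/ c) — c is true.
  3. (a \/ ~d \/ ~c) — a is true.
  4. (~c \/ ~e \/ d) — ~e is true.
  5. (~e) — ~e is true.
  6. (e \/ ~b \/ ~a) — ~b is true.
  7. (c) — c is true.
  8. (a) — a is true.
  9. (b \/ ~e) — ~e is true.
  10. (d \/ ~a) — d is true.

a = T, b = F, c = T, d = T, e = F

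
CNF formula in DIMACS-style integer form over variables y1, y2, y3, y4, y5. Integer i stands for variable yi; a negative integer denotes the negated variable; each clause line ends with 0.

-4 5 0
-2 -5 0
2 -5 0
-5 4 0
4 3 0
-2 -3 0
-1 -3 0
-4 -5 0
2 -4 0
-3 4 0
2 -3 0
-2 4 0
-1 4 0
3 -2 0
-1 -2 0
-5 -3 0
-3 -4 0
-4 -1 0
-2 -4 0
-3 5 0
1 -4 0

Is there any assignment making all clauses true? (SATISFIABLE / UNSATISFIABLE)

UNSATISFIABLE

y4 = True:
  propagation gives y5=True; an empty clause results — contradiction.
y4 = False:
  propagation gives y5=False, y3=True; an empty clause results — contradiction.
Every branch closes, so no satisfying assignment exists.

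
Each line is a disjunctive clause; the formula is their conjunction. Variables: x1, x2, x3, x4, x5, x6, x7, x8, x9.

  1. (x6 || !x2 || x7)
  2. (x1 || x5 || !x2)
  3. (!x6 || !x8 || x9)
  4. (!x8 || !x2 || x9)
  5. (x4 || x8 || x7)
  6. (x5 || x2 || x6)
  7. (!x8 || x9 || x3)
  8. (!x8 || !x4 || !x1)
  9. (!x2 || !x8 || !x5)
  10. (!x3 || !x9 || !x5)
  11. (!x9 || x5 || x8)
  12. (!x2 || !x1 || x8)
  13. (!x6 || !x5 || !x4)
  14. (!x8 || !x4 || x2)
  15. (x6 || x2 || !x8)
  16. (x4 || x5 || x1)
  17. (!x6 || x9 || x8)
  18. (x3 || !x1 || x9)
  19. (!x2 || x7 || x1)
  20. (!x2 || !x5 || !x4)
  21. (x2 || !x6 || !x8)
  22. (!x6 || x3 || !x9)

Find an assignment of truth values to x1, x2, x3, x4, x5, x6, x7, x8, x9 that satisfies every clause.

x1=True, x2=False, x3=True, x4=True, x5=True, x6=False, x7=True, x8=False, x9=False

Check each clause:
  1. (!x2 || x6 || x7) — x7 is true.
  2. (x1 || x5 || !x2) — x1 is true.
  3. (!x8 || !x6 || x9) — !x8 is true.
  4. (x9 || !x8 || !x2) — !x8 is true.
  5. (x4 || x7 || x8) — x4 is true.
  6. (x6 || x2 || x5) — x5 is true.
  7. (x9 || x3 || !x8) — !x8 is true.
  8. (!x8 || !x4 || !x1) — !x8 is true.
  9. (!x5 || !x2 || !x8) — !x8 is true.
  10. (!x3 || !x9 || !x5) — !x9 is true.
  11. (!x9 || x8 || x5) — x5 is true.
  12. (!x2 || x8 || !x1) — !x2 is true.
  13. (!x6 || !x5 || !x4) — !x6 is true.
  14. (!x4 || !x8 || x2) — !x8 is true.
  15. (x2 || !x8 || x6) — !x8 is true.
  16. (x1 || x5 || x4) — x1 is true.
  17. (x8 || x9 || !x6) — !x6 is true.
  18. (x3 || !x1 || x9) — x3 is true.
  19. (!x2 || x1 || x7) — x1 is true.
  20. (!x4 || !x2 || !x5) — !x2 is true.
  21. (!x8 || !x6 || x2) — !x8 is true.
  22. (!x6 || x3 || !x9) — !x6 is true.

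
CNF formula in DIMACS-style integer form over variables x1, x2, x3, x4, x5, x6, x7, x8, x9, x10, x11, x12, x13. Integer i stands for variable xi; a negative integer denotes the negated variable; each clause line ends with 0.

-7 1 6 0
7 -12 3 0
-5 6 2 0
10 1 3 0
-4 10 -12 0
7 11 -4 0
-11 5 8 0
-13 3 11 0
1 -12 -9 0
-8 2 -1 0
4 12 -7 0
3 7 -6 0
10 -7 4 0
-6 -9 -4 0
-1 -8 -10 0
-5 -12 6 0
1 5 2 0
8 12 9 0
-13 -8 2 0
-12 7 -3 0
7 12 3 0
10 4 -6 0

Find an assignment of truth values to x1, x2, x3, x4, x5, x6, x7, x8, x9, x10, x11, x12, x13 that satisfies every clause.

x1 = True, x2 = True, x3 = True, x4 = True, x5 = True, x6 = True, x7 = True, x8 = False, x9 = False, x10 = True, x11 = True, x12 = True, x13 = True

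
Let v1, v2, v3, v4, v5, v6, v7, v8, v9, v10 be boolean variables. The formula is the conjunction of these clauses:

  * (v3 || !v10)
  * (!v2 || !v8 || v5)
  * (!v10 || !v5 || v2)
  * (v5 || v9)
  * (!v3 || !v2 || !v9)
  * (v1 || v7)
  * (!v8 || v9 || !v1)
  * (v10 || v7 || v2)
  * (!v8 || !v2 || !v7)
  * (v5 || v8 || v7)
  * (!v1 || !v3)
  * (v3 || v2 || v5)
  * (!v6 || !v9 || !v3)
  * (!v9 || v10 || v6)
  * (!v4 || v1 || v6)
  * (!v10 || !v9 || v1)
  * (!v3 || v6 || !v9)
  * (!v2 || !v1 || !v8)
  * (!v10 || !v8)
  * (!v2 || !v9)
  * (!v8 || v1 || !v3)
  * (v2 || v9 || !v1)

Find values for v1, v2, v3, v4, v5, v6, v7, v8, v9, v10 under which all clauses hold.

Pure literal: v4 appears only negated; assign v4 = False.
Try v1 = False.
  then v7 is forced to True.
Branch on v2: take v2 = True.
  then v8 is forced to False.
  then v9 is forced to False.
  then v5 is forced to True.
The remaining clauses are satisfied by v3 = True, v6 = True, v10 = True.
Every clause has at least one true literal under this assignment.

v1=False, v2=True, v3=True, v4=False, v5=True, v6=True, v7=True, v8=False, v9=False, v10=True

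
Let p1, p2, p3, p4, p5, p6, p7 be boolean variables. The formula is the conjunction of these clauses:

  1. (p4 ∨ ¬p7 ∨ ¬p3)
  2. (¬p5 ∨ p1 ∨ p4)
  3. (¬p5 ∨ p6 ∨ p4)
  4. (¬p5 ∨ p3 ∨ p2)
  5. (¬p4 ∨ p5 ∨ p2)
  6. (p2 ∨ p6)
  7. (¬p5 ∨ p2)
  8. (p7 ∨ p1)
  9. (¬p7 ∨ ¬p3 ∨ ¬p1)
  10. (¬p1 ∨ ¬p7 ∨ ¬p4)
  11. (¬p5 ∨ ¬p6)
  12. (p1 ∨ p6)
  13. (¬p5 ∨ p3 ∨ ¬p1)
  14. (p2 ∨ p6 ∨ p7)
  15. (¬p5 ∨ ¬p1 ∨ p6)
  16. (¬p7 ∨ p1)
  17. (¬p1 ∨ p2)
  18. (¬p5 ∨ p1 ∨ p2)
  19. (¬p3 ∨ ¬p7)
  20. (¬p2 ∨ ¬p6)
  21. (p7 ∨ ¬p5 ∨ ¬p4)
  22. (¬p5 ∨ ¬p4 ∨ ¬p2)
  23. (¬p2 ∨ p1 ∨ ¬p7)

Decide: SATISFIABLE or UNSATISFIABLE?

SATISFIABLE

Set p1 = True and propagate.
  then p2 is forced to True.
  then p6 is forced to False.
  then p5 is forced to False.
For the remaining variables, p3 = False, p4 = True, p7 = False works.
So p1 = 1, p2 = 1, p3 = 0, p4 = 1, p5 = 0, p6 = 0, p7 = 0 is a satisfying assignment.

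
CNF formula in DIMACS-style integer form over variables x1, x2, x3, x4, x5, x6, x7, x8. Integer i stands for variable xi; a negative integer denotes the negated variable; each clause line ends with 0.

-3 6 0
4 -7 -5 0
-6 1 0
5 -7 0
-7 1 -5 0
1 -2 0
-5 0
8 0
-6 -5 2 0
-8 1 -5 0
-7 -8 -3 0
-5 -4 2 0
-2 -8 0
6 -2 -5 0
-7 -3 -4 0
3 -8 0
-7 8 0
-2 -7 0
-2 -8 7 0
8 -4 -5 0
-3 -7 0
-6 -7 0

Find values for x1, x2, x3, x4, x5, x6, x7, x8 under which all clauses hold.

Unit propagation: (¬x5) forces x5 = False.
The clause (¬x7) is unit: x7 must be False.
(x8) is a unit clause, so x8 = True.
Unit propagation: (¬x2) forces x2 = False.
Unit propagation: (x3) forces x3 = True.
Unit propagation: (x6) forces x6 = True.
The clause (x1) is unit: x1 must be True.
x4 is now unconstrained; take x4 = True.
Every clause has at least one true literal under this assignment.

x1=True, x2=False, x3=True, x4=True, x5=False, x6=True, x7=False, x8=True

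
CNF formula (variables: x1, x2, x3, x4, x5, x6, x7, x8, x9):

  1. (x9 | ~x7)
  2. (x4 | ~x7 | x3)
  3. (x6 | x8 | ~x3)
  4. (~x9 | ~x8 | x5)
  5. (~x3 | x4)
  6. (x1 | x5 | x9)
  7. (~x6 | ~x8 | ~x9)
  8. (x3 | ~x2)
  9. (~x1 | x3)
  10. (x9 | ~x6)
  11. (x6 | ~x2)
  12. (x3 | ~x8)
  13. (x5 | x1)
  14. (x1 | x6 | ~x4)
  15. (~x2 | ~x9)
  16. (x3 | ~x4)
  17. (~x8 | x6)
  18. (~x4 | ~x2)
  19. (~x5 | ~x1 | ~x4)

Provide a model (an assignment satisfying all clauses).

x1 = 0, x2 = 0, x3 = 0, x4 = 0, x5 = 1, x6 = 1, x7 = 0, x8 = 0, x9 = 1

Check each clause:
  1. (x9 | ~x7) — ~x7 is true.
  2. (x4 | x3 | ~x7) — ~x7 is true.
  3. (x8 | ~x3 | x6) — ~x3 is true.
  4. (~x8 | x5 | ~x9) — ~x8 is true.
  5. (~x3 | x4) — ~x3 is true.
  6. (x1 | x9 | x5) — x9 is true.
  7. (~x6 | ~x8 | ~x9) — ~x8 is true.
  8. (~x2 | x3) — ~x2 is true.
  9. (x3 | ~x1) — ~x1 is true.
  10. (~x6 | x9) — x9 is true.
  11. (~x2 | x6) — ~x2 is true.
  12. (~x8 | x3) — ~x8 is true.
  13. (x5 | x1) — x5 is true.
  14. (x1 | x6 | ~x4) — ~x4 is true.
  15. (~x9 | ~x2) — ~x2 is true.
  16. (~x4 | x3) — ~x4 is true.
  17. (~x8 | x6) — ~x8 is true.
  18. (~x4 | ~x2) — ~x4 is true.
  19. (~x4 | ~x5 | ~x1) — ~x4 is true.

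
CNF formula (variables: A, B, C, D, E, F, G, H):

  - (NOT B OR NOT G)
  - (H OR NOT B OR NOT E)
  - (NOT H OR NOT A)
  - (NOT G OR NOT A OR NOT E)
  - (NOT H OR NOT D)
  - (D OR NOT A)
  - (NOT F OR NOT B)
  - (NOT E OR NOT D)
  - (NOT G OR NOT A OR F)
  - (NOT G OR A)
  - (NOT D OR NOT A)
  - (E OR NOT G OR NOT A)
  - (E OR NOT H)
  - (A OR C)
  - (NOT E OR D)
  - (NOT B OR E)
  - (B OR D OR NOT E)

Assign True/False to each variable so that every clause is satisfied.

A=F  B=F  C=T  D=F  E=F  F=T  G=F  H=F

Pure literal: C appears only positively; assign C = True.
Pure literal: G appears only negated; assign G = False.
Branch on A: take A = False.
Set B = False and propagate.
Try D = False.
  then E is forced to False.
  then H is forced to False.
F is now unconstrained; take F = True.
Every clause has at least one true literal under this assignment.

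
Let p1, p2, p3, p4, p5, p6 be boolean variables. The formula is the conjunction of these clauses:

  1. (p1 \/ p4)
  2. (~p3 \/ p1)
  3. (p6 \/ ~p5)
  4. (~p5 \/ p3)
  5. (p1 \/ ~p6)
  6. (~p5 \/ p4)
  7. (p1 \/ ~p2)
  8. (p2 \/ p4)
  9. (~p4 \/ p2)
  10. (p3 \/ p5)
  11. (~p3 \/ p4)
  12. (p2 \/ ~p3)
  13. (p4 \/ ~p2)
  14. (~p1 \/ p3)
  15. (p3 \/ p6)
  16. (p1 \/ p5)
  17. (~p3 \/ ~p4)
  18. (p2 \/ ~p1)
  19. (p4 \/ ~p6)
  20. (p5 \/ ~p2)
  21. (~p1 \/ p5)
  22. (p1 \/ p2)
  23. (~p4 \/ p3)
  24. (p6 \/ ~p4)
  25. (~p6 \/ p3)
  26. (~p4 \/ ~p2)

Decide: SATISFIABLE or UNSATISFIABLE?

UNSATISFIABLE

p4 = True:
  propagation gives p2=True; an empty clause results — contradiction.
p4 = False:
  propagation gives p1=True, p5=False; an empty clause results — contradiction.
Every branch closes, so no satisfying assignment exists.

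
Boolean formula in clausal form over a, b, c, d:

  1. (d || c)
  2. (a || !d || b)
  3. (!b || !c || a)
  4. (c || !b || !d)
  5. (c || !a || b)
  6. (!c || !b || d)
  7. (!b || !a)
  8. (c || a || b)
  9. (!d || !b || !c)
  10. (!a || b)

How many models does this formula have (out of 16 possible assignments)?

The models are:
  a=F b=F c=T d=F
Count: 1.

1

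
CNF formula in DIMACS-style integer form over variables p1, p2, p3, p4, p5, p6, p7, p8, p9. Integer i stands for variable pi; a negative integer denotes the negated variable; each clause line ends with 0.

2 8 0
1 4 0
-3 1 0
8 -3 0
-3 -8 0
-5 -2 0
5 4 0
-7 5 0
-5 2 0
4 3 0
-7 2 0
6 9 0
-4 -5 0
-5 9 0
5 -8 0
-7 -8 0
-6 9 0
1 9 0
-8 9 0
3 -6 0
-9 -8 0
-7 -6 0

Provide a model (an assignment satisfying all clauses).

p1 = False, p2 = True, p3 = False, p4 = True, p5 = False, p6 = False, p7 = False, p8 = False, p9 = True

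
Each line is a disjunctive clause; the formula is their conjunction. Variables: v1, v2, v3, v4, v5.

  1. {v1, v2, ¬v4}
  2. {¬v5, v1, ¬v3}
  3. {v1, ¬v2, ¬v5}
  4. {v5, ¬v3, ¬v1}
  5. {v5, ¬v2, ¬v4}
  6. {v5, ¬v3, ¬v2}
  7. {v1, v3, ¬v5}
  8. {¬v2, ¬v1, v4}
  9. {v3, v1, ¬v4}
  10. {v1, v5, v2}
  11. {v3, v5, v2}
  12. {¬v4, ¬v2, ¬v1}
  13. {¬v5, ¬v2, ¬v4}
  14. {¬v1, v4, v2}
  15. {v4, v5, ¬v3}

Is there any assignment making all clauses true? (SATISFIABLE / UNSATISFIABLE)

SATISFIABLE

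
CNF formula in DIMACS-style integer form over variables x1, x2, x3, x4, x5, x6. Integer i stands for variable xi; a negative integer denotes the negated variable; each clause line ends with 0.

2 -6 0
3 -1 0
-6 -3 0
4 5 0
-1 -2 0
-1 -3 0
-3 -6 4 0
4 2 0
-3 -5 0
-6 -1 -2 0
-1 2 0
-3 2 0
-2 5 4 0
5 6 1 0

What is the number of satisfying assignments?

The models are:
  x1=F x2=F x3=F x4=T x5=T x6=F
  x1=F x2=T x3=F x4=F x5=T x6=F
  x1=F x2=T x3=F x4=F x5=T x6=T
  x1=F x2=T x3=F x4=T x5=F x6=T
  x1=F x2=T x3=F x4=T x5=T x6=F
  x1=F x2=T x3=F x4=T x5=T x6=T
Count: 6.

6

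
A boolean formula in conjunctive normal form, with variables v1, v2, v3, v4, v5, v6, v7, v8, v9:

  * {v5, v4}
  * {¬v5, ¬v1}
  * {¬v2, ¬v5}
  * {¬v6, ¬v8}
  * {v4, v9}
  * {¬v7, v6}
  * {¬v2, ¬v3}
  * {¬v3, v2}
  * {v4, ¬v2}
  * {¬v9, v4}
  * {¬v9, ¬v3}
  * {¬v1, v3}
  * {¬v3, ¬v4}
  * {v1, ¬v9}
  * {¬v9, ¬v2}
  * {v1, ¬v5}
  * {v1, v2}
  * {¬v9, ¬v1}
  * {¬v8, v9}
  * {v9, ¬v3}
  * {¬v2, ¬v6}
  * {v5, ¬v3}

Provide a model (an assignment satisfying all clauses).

v1=F  v2=T  v3=F  v4=T  v5=F  v6=F  v7=F  v8=F  v9=F

Check each clause:
  1. {v4, v5} — v4 is true.
  2. {¬v5, ¬v1} — ¬v5 is true.
  3. {¬v2, ¬v5} — ¬v5 is true.
  4. {¬v8, ¬v6} — ¬v8 is true.
  5. {v4, v9} — v4 is true.
  6. {v6, ¬v7} — ¬v7 is true.
  7. {¬v2, ¬v3} — ¬v3 is true.
  8. {v2, ¬v3} — v2 is true.
  9. {¬v2, v4} — v4 is true.
  10. {¬v9, v4} — v4 is true.
  11. {¬v3, ¬v9} — ¬v3 is true.
  12. {¬v1, v3} — ¬v1 is true.
  13. {¬v4, ¬v3} — ¬v3 is true.
  14. {¬v9, v1} — ¬v9 is true.
  15. {¬v2, ¬v9} — ¬v9 is true.
  16. {¬v5, v1} — ¬v5 is true.
  17. {v2, v1} — v2 is true.
  18. {¬v1, ¬v9} — ¬v1 is true.
  19. {v9, ¬v8} — ¬v8 is true.
  20. {¬v3, v9} — ¬v3 is true.
  21. {¬v6, ¬v2} — ¬v6 is true.
  22. {¬v3, v5} — ¬v3 is true.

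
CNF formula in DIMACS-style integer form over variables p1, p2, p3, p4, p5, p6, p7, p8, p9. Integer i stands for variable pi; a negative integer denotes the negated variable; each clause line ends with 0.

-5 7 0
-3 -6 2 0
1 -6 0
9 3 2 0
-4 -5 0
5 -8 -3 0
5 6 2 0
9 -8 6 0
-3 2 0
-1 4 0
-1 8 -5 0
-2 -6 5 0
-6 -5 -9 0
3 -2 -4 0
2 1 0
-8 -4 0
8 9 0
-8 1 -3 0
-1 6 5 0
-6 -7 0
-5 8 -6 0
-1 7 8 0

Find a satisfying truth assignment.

Try p1 = False.
  then p6 is forced to False.
  then p2 is forced to True.
Branch on p3: take p3 = False.
  then p4 is forced to False.
Try p5 = False.
For the remaining variables, p7 = True, p8 = False, p9 = True works.
Every clause has at least one true literal under this assignment.

p1=F, p2=T, p3=F, p4=F, p5=F, p6=F, p7=T, p8=F, p9=T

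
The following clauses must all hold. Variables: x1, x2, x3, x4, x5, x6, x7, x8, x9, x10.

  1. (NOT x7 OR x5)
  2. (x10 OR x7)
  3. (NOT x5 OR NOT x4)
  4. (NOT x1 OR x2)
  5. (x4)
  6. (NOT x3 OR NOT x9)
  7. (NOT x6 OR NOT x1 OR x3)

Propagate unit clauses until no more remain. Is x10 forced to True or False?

(x4) stands alone — x4 = True.
(NOT x4 OR NOT x5): since x4 = True, the clause reduces to (NOT x5). x5 = False.
(NOT x7 OR x5): since x5 = False, the clause reduces to (NOT x7). x7 = False.
In (x10 OR x7), x7 is now false; x10 must hold, so x10 = True.

True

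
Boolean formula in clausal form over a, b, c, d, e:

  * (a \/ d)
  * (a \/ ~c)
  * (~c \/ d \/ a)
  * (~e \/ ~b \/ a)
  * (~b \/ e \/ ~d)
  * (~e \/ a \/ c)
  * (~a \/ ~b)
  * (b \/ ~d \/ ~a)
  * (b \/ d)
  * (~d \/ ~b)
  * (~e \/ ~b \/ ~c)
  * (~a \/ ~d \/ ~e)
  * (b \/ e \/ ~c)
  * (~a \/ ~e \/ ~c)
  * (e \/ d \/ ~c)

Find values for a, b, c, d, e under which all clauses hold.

Try a = False.
  then d is forced to True.
  then c is forced to False.
  then e is forced to False.
  then b is forced to False.

a = False, b = False, c = False, d = True, e = False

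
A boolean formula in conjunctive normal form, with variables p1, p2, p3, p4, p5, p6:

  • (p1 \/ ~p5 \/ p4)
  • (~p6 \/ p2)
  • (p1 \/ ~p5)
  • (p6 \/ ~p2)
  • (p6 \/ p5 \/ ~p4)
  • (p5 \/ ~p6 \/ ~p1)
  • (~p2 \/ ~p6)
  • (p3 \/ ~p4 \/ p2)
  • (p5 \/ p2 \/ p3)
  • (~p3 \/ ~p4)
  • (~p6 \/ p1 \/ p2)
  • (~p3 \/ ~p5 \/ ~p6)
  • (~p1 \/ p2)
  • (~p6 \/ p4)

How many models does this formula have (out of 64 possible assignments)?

Satisfying assignments:
  p1=0 p2=0 p3=1 p4=0 p5=0 p6=0
Count: 1.

1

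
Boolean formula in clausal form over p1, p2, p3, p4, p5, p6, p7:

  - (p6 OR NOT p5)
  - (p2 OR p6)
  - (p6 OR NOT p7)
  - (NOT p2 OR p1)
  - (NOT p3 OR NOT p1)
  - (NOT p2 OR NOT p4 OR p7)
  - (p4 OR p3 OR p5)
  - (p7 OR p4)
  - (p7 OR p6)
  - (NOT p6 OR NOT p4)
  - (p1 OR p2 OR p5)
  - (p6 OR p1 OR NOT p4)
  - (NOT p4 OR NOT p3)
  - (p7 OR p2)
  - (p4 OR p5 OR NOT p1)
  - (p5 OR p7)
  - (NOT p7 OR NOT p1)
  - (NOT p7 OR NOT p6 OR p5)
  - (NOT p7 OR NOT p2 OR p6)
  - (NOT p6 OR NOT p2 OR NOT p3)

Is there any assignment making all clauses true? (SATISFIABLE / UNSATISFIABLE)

SATISFIABLE

Try p1 = False.
  then p2 is forced to False.
  then p6 is forced to True.
  then p4 is forced to False.
  then p7 is forced to True.
  then p5 is forced to True.
p3 is now unconstrained; take p3 = False.
Every clause has at least one true literal under this assignment.
So p1=F, p2=F, p3=F, p4=F, p5=T, p6=T, p7=T is a satisfying assignment.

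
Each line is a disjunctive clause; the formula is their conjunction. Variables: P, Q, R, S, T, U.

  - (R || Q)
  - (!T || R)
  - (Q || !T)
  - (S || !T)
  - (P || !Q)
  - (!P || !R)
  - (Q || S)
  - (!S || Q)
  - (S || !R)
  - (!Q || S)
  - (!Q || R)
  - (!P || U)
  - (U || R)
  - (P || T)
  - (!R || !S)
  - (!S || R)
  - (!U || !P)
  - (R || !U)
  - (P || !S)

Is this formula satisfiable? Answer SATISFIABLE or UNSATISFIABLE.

UNSATISFIABLE

R = True:
  propagation gives P=False, Q=False, T=False; an empty clause results — contradiction.
R = False:
  propagation gives Q=True; an empty clause results — contradiction.
Every branch closes, so no satisfying assignment exists.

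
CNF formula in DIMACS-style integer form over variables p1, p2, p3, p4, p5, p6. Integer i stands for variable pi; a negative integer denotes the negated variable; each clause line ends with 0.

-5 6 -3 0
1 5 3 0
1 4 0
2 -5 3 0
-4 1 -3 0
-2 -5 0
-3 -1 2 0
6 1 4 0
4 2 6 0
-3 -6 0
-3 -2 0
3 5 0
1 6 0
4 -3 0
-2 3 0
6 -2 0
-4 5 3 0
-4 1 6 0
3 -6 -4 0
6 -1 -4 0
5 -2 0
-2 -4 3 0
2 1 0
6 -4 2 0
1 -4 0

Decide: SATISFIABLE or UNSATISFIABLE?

UNSATISFIABLE

p3 = True:
  propagation gives p6=False, p5=False, p2=False, p1=False; an empty clause results — contradiction.
p3 = False:
  propagation gives p5=True, p2=True; an empty clause results — contradiction.
Every branch closes, so no satisfying assignment exists.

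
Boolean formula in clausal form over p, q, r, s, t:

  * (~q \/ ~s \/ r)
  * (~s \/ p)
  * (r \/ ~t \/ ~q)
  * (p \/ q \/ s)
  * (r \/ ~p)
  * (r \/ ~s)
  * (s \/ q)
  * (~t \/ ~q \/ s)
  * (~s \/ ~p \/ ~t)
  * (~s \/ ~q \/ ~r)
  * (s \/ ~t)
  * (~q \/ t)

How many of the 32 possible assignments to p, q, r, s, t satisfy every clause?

1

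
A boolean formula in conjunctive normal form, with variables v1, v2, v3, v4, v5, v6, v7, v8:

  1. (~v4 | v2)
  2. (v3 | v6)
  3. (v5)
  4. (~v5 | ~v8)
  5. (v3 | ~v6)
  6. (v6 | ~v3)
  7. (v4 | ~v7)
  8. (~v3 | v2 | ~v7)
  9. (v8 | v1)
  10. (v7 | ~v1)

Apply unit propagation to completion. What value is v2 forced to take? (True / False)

True

(v5) stands alone — v5 = True.
From (~v8 | ~v5) and v5 = True: v8 = False.
In (v1 | v8), v8 is now false; v1 must hold, so v1 = True.
From (~v1 | v7) and v1 = True: v7 = True.
(~v7 | v4) with v7 = True leaves only v4, so v4 = True.
In (~v4 | v2), ~v4 is now false; v2 must hold, so v2 = True.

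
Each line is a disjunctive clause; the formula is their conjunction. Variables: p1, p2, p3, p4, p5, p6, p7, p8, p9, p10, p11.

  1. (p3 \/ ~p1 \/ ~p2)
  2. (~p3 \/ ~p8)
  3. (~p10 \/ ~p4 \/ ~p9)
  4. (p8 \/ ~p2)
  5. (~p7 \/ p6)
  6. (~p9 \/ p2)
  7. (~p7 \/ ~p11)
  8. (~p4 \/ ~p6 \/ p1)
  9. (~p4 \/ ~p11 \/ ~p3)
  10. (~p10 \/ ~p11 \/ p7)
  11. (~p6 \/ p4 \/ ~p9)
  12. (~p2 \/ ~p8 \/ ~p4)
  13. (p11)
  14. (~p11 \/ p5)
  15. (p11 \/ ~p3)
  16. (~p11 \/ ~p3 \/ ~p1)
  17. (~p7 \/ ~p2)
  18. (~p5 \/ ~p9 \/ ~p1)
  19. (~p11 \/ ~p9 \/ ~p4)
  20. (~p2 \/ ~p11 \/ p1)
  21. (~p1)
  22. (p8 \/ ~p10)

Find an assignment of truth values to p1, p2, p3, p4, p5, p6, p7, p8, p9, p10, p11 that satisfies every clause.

(p11) is a unit clause, so p11 = True.
The clause (~p7) is unit: p7 must be False.
Unit propagation: (~p10) forces p10 = False.
The clause (p5) is unit: p5 must be True.
(~p1) is a unit clause, so p1 = False.
Unit propagation: (~p2) forces p2 = False.
Unit propagation: (~p9) forces p9 = False.
p3 occurs only negated in the remaining clauses — set p3 = False.
Pure literal: p6 appears only negated; assign p6 = False.
p4, p8 are now unconstrained; take p4 = True, p8 = True.
Every clause has at least one true literal under this assignment.

p1=False, p2=False, p3=False, p4=True, p5=True, p6=False, p7=False, p8=True, p9=False, p10=False, p11=True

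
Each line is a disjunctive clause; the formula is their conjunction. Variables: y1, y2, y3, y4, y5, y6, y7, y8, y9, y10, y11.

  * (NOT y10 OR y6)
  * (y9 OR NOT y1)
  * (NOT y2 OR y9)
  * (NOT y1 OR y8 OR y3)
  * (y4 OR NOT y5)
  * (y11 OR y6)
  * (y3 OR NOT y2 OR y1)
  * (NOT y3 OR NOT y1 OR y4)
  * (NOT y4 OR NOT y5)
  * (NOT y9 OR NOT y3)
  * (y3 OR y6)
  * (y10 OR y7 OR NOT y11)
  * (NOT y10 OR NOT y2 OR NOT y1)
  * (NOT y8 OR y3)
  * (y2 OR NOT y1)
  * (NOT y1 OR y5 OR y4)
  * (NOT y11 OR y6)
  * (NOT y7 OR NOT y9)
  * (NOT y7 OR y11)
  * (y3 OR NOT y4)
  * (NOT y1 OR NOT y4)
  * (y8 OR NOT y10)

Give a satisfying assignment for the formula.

y1=0  y2=0  y3=1  y4=0  y5=0  y6=1  y7=1  y8=1  y9=0  y10=0  y11=1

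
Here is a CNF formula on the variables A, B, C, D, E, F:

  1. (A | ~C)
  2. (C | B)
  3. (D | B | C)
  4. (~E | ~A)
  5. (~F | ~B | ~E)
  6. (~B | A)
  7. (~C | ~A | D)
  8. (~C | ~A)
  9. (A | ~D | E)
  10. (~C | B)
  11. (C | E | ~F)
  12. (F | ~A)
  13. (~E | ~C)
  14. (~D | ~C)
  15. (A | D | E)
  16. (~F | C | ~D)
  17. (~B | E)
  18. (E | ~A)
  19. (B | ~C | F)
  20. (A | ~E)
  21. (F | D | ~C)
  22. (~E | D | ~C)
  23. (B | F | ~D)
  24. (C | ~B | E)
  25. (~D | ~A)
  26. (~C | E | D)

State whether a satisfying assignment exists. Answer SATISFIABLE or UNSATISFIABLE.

UNSATISFIABLE

C = True:
  propagation gives A=True; an empty clause results — contradiction.
C = False:
  propagation gives B=True, A=True, E=False; an empty clause results — contradiction.
Every branch closes, so no satisfying assignment exists.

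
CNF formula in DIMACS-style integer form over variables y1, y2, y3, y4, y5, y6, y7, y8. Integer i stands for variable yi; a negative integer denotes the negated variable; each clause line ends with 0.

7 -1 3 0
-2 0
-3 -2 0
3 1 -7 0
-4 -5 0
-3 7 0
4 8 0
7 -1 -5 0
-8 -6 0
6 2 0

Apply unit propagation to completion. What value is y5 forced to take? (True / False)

(!y2) stands alone — y2 = False.
In (y2 || y6), y2 is now false; y6 must hold, so y6 = True.
(!y8 || !y6): since y6 = True, the clause reduces to (!y8). y8 = False.
From (y8 || y4) and y8 = False: y4 = True.
(!y5 || !y4) with y4 = True leaves only !y5, so y5 = False.

False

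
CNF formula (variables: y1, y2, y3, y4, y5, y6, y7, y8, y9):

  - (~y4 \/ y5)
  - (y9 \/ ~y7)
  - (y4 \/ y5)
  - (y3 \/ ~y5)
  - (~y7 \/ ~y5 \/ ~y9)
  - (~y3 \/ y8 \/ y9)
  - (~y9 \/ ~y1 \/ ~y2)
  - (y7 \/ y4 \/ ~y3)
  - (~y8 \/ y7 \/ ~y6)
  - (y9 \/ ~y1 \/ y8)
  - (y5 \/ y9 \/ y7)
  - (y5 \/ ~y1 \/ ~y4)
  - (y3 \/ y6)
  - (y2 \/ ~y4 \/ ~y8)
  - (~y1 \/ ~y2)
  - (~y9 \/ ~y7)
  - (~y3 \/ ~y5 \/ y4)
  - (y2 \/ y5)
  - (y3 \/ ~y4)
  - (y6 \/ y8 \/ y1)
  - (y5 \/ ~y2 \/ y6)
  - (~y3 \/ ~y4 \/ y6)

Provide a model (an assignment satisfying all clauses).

y1 = False  y2 = False  y3 = True  y4 = True  y5 = True  y6 = True  y7 = False  y8 = False  y9 = True

Branch on y1: take y1 = False.
The remaining clauses are satisfied by y2 = False, y3 = True, y4 = True, y5 = True, y6 = True, y7 = False, y8 = False, y9 = True.
Every clause has at least one true literal under this assignment.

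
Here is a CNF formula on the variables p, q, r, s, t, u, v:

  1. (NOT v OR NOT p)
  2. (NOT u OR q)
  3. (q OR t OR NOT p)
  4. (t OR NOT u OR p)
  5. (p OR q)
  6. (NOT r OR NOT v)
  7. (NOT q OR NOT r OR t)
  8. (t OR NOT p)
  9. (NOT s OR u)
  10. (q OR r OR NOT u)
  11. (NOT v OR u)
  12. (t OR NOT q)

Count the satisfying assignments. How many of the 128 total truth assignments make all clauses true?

Case analysis on q and p:
  q=T, p=T: r free; 3 ways for (s,t,u,v) × 2^1 = 6.
  q=T, p=F: 8 of the 32 assignments to (r,s,t,u,v) work.
  q=F, p=T: remaining (r,s,t,u,v) ∈ {(F,F,T,F,F); (T,F,T,F,F)} — 2.
  q=F, p=F: a clause becomes empty — 0.
Total: 6 + 8 + 2 + 0 = 16.

16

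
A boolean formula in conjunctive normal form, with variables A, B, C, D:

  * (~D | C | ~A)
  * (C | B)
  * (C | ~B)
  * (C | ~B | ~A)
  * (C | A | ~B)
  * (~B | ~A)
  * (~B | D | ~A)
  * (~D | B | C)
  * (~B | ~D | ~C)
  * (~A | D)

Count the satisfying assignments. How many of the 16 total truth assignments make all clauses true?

The models are:
  A=0 B=0 C=1 D=0
  A=0 B=0 C=1 D=1
  A=0 B=1 C=1 D=0
  A=1 B=0 C=1 D=1
That's 4 in total.

4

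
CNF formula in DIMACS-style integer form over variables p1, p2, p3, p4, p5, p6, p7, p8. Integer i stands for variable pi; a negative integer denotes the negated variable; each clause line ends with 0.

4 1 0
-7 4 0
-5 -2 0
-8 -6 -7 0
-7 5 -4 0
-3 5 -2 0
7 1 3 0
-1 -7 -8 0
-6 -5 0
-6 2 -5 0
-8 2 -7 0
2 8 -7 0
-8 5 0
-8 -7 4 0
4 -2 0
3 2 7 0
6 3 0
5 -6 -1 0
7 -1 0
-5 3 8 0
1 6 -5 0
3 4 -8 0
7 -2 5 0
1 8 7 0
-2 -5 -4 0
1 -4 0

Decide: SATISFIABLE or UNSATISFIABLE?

p7 = True:
  propagation gives p4=True, p5=True, p2=False, p6=False; an empty clause results — contradiction.
p7 = False:
  propagation gives p1=False, p4=True; an empty clause results — contradiction.
Every branch closes, so no satisfying assignment exists.

UNSATISFIABLE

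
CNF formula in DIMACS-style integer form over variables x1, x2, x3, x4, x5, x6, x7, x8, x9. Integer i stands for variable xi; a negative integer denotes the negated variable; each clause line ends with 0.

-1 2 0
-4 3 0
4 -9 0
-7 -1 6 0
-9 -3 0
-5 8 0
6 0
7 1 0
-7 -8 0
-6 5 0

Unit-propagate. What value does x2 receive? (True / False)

True

(x6) stands alone — x6 = True.
(x5 | ~x6) with x6 = True leaves only x5, so x5 = True.
In (~x5 | x8), ~x5 is now false; x8 must hold, so x8 = True.
(~x8 | ~x7) with x8 = True leaves only ~x7, so x7 = False.
From (x7 | x1) and x7 = False: x1 = True.
In (~x1 | x2), ~x1 is now false; x2 must hold, so x2 = True.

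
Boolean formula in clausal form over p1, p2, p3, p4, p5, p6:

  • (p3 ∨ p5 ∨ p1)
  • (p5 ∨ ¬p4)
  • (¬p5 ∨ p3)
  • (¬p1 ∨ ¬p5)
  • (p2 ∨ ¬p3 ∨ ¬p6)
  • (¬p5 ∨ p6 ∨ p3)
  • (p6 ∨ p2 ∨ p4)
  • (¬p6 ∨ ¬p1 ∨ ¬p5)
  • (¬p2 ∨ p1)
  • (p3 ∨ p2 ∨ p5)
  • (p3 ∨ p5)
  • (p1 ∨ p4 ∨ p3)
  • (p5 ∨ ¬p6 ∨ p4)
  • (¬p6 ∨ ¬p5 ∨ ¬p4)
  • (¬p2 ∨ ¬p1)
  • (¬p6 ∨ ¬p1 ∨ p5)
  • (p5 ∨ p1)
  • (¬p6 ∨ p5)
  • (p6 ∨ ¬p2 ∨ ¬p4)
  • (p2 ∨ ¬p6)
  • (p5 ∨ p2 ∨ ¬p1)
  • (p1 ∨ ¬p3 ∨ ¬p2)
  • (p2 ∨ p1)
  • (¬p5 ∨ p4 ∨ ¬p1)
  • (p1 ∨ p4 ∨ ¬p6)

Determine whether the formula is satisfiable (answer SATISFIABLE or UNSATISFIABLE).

UNSATISFIABLE

p5 = True:
  propagation gives p3=True, p1=False, p2=False; an empty clause results — contradiction.
p5 = False:
  propagation gives p4=False, p3=True, p6=False, p2=True; an empty clause results — contradiction.
Every branch closes, so no satisfying assignment exists.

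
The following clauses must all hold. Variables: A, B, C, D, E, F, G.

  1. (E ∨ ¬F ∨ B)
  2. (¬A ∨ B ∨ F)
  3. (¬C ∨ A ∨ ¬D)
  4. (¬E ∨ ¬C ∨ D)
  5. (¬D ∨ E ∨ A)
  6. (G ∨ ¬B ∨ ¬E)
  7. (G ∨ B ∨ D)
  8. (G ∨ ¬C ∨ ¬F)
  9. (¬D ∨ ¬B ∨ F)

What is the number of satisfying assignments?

36

Case analysis on B and D:
  B=1, D=1: 6 of the 32 assignments to (A,C,E,F,G) work.
  B=1, D=0: A free; 9 ways for (C,E,F,G) × 2^1 = 18.
  B=0, D=1: 7 of the 32 assignments to (A,C,E,F,G) work.
  B=0, D=0: 5 of the 32 assignments to (A,C,E,F,G) work.
Total: 6 + 18 + 7 + 5 = 36.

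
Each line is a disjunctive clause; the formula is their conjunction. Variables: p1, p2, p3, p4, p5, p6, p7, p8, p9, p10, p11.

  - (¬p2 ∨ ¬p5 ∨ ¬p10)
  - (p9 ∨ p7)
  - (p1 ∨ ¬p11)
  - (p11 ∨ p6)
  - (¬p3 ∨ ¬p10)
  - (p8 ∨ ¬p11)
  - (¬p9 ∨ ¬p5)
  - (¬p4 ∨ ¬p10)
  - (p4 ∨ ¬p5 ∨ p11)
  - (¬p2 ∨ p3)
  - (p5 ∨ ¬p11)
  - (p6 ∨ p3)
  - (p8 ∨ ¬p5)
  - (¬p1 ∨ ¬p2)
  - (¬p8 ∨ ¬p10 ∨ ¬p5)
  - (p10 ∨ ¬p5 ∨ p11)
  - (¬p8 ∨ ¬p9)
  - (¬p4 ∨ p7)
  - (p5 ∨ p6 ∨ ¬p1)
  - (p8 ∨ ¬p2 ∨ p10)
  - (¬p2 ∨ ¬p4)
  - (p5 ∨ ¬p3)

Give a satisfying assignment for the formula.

p1 = T, p2 = F, p3 = F, p4 = F, p5 = F, p6 = T, p7 = T, p8 = F, p9 = F, p10 = T, p11 = F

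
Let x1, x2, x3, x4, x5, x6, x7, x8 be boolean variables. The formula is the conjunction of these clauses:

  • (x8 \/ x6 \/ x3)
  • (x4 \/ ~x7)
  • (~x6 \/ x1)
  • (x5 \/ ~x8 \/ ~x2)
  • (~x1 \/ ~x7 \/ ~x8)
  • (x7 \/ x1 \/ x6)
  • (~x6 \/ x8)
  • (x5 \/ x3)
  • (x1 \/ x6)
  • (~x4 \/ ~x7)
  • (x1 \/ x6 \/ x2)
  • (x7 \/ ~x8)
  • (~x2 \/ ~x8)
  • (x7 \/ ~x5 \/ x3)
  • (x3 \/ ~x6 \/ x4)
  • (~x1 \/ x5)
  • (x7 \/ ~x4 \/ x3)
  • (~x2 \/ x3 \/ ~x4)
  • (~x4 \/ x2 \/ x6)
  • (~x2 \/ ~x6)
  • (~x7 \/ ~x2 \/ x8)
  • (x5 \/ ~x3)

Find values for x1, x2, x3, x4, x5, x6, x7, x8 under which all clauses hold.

x1=T, x2=T, x3=T, x4=T, x5=T, x6=F, x7=F, x8=F

Check each clause:
  1. (x3 \/ x6 \/ x8) — x3 is true.
  2. (x4 \/ ~x7) — ~x7 is true.
  3. (~x6 \/ x1) — x1 is true.
  4. (x5 \/ ~x2 \/ ~x8) — ~x8 is true.
  5. (~x8 \/ ~x1 \/ ~x7) — ~x8 is true.
  6. (x1 \/ x7 \/ x6) — x1 is true.
  7. (~x6 \/ x8) — ~x6 is true.
  8. (x5 \/ x3) — x3 is true.
  9. (x1 \/ x6) — x1 is true.
  10. (~x7 \/ ~x4) — ~x7 is true.
  11. (x2 \/ x6 \/ x1) — x1 is true.
  12. (x7 \/ ~x8) — ~x8 is true.
  13. (~x8 \/ ~x2) — ~x8 is true.
  14. (x3 \/ ~x5 \/ x7) — x3 is true.
  15. (x4 \/ x3 \/ ~x6) — ~x6 is true.
  16. (x5 \/ ~x1) — x5 is true.
  17. (x3 \/ x7 \/ ~x4) — x3 is true.
  18. (~x4 \/ x3 \/ ~x2) — x3 is true.
  19. (x2 \/ ~x4 \/ x6) — x2 is true.
  20. (~x6 \/ ~x2) — ~x6 is true.
  21. (x8 \/ ~x2 \/ ~x7) — ~x7 is true.
  22. (~x3 \/ x5) — x5 is true.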